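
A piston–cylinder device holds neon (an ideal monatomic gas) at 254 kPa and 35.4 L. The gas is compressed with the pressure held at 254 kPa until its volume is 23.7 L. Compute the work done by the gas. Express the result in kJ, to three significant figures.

W ≈ -2.97 kJ

Isobaric: W = P ΔV.
W = (254 kPa)(23.7 − 35.4 L) = (254)(-11.7) = -2972 J.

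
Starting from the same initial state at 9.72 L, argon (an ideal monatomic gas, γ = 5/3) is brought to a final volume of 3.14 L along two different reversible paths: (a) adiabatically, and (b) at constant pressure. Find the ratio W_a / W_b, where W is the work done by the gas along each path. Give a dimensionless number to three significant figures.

W_a / W_b ≈ 2.49

Path (a) adiabatic: W = P₁V₁(1 − (V₁/V₂)^(γ−1))/(γ−1) → W_a/(P₁V₁) = -1.686.
Path (b) isobaric: W = P₁(V₂ − V₁) → W_b/(P₁V₁) = -0.677.
W_a / W_b = -1.686 / -0.677 = 2.491.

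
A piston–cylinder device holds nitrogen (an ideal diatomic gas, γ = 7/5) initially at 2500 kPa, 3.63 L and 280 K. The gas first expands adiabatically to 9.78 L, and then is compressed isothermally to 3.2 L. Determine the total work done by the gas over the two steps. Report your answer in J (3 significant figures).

Step 1 (adiabatic): W = (P₁V₁ − P₂V₂)/(γ−1) = (9075 − 6105)/0.4 = 7425 J.
After step 1: P = 624.2 kPa, V = 9.78 L, T = 188.4 K.
Step 2 (isothermal): W = P₁V₁ ln(V₂/V₁) = (6105) ln(3.2/9.78) = -6820 J.
W_total = 7425 − 6820 = 605.2 J.

W_total ≈ 605 J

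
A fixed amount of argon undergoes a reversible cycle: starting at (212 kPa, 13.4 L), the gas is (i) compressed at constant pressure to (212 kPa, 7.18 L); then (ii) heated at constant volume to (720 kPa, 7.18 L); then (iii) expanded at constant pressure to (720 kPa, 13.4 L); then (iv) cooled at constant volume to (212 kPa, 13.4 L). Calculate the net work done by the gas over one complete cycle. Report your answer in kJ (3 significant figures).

Constant-volume legs do no work.
W(i) = (212)(7.18 − 13.4) = -1319 J; W(iii) = (720)(13.4 − 7.18) = 4478 J.
W_net = -1319 + 4478 = 3160 J (the clockwise enclosed area).

W_net ≈ 3.16 kJ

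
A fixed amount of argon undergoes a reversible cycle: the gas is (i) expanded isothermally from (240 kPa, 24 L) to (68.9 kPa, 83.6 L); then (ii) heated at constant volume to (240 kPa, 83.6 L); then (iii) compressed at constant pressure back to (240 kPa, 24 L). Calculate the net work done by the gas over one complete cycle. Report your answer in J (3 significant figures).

Leg (i): W = PᵢVᵢ ln(V_f/Vᵢ) = (5760) ln(83.6/24) = 7188 J.
Leg (ii): W = 0.
Leg (iii): W = PΔV = (240)(24 − 83.6) = -14304 J.
W_net = 7188 − 14304 = -7116 J.

W_net ≈ -7120 J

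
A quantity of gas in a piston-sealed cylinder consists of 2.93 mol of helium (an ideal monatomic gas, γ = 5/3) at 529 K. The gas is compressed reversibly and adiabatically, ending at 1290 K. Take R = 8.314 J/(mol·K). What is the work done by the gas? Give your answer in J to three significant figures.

W ≈ -27800 J

Adiabatic ⇒ Q = 0, so W_by = −ΔU = nCᵥ(T₁ − T₂).
Cᵥ = 3R/2 = 12.47 J/(mol·K).
W = (2.93)(12.47)(529 − 1290) = -27807 J.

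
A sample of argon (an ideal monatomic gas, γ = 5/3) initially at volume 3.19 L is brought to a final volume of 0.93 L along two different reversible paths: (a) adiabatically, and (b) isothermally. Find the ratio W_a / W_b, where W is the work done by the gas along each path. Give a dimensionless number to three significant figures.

W_a / W_b ≈ 1.55

Path (a) adiabatic: W = P₁V₁(1 − (V₁/V₂)^(γ−1))/(γ−1) → W_a/(P₁V₁) = -1.912.
Path (b) isothermal: W = P₁V₁ ln(V₂/V₁) → W_b/(P₁V₁) = -1.233.
W_a / W_b = -1.912 / -1.233 = 1.551.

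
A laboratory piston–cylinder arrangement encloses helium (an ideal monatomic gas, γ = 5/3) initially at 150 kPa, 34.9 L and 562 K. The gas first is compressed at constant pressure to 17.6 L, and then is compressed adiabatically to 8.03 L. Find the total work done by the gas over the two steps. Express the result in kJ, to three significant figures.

Step 1 (isobaric): W = PΔV = (150 kPa)(17.6 − 34.9 L) = -2595 J.
After step 1: P = 150 kPa, V = 17.6 L, T = 283.4 K.
Step 2 (adiabatic): W = (P₁V₁ − P₂V₂)/(γ−1) = (2640 − 4455)/0.667 = -2722 J.
W_total = -2595 − 2722 = -5317 J.

W_total ≈ -5.32 kJ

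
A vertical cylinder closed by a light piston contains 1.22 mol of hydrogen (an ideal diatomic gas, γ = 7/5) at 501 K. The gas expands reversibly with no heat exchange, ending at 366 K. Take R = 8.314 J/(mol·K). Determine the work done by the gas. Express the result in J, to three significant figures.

W ≈ 3420 J

Adiabatic ⇒ Q = 0, so W_by = −ΔU = nCᵥ(T₁ − T₂).
Cᵥ = 5R/2 = 20.79 J/(mol·K).
W = (1.22)(20.79)(501 − 366) = 3423 J.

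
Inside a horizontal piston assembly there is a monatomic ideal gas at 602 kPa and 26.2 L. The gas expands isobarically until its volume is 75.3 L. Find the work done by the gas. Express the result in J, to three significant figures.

W ≈ 29600 J

Isobaric: W = P ΔV.
W = (602 kPa)(75.3 − 26.2 L) = (602)(49.1) = 29558 J.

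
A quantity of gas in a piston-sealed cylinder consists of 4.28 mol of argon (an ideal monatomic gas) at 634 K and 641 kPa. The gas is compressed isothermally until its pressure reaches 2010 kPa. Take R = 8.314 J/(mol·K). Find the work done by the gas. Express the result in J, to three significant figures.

W ≈ -25800 J

Isothermal process: W = nRT ln(V₂/V₁) = nRT ln(P₁/P₂).
W = (4.28)(8.314)(634) × ln(641/2010)
  = 22560 × ln(0.3189) = 22560 × -1.143
W_by_gas = -25783 J.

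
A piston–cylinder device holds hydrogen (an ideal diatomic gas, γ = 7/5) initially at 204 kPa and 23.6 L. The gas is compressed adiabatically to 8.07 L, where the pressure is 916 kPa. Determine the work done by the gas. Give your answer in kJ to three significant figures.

Adiabatic: W = (P₁V₁ − P₂V₂)/(γ − 1) with γ = 7/5.
P₁V₁ = 4814 J, P₂V₂ = 7392 J.
W = (4814 − 7392) / 0.4 = -6444 J.

W ≈ -6.44 kJ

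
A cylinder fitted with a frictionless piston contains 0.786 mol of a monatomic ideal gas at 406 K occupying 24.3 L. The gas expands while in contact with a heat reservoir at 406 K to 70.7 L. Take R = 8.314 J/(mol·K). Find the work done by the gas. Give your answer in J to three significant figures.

Isothermal: W = nRT ln(V₂/V₁).
W = (0.786)(8.314)(406) × ln(70.7/24.3)
  = 2653 × 1.068
W_by_gas = 2833 J.

W ≈ 2830 J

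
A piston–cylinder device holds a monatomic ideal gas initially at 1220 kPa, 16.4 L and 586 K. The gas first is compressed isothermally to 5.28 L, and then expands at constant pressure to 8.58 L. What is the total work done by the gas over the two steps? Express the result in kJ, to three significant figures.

Step 1 (isothermal): W = P₁V₁ ln(V₂/V₁) = (20008) ln(5.28/16.4) = -22676 J.
After step 1: P = 3789 kPa, V = 5.28 L, T = 586 K.
Step 2 (isobaric): W = PΔV = (3789 kPa)(8.58 − 5.28 L) = 12505 J.
W_total = -22676 + 12505 = -10171 J.

W_total ≈ -10.2 kJ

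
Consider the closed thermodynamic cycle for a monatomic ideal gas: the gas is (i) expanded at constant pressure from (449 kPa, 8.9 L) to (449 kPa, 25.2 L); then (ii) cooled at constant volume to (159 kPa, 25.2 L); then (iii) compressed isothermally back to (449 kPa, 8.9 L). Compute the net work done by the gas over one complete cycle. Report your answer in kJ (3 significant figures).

W_net ≈ 3.15 kJ

Leg (i): W = PΔV = (449)(25.2 − 8.9) = 7319 J.
Leg (ii): W = 0.
Leg (iii): W = PᵢVᵢ ln(V_f/Vᵢ) = (4007) ln(8.9/25.2) = -4170 J.
W_net = 7319 − 4170 = 3148 J.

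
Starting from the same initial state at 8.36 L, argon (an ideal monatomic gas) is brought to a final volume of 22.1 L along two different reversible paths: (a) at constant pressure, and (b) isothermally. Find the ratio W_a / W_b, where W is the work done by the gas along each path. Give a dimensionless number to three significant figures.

Path (a) isobaric: W = P₁(V₂ − V₁) → W_a/(P₁V₁) = 1.644.
Path (b) isothermal: W = P₁V₁ ln(V₂/V₁) → W_b/(P₁V₁) = 0.9721.
W_a / W_b = 1.644 / 0.9721 = 1.691.

W_a / W_b ≈ 1.69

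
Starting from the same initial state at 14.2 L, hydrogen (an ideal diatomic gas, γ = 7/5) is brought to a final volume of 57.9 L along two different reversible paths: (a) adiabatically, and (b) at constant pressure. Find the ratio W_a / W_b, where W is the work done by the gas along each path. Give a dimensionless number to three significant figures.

Path (a) adiabatic: W = P₁V₁(1 − (V₁/V₂)^(γ−1))/(γ−1) → W_a/(P₁V₁) = 1.075.
Path (b) isobaric: W = P₁(V₂ − V₁) → W_b/(P₁V₁) = 3.077.
W_a / W_b = 1.075 / 3.077 = 0.3493.

W_a / W_b ≈ 0.349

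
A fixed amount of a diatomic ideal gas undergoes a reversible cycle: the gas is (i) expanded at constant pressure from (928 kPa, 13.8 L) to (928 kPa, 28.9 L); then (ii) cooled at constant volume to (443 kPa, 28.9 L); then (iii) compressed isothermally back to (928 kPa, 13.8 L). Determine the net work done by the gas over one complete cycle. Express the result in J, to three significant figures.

Leg (i): W = PΔV = (928)(28.9 − 13.8) = 14013 J.
Leg (ii): W = 0.
Leg (iii): W = PᵢVᵢ ln(V_f/Vᵢ) = (12803) ln(13.8/28.9) = -9463 J.
W_net = 14013 − 9463 = 4549 J.

W_net ≈ 4550 J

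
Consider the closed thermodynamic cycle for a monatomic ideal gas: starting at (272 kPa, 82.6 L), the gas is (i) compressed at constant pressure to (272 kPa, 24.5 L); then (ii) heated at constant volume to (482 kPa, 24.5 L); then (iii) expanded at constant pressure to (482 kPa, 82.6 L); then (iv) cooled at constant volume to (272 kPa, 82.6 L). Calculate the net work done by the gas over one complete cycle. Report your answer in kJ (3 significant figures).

Constant-volume legs do no work.
W(i) = (272)(24.5 − 82.6) = -15803 J; W(iii) = (482)(82.6 − 24.5) = 28004 J.
W_net = -15803 + 28004 = 12201 J (the clockwise enclosed area).

W_net ≈ 12.2 kJ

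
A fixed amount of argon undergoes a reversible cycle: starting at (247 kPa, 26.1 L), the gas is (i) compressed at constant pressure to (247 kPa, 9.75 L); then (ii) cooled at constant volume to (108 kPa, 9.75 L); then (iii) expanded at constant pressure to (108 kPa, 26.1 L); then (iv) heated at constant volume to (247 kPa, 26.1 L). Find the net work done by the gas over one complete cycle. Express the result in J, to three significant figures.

W_net ≈ -2270 J

Constant-volume legs do no work.
W(i) = (247)(9.75 − 26.1) = -4038 J; W(iii) = (108)(26.1 − 9.75) = 1766 J.
W_net = -4038 + 1766 = -2273 J (the counter-clockwise enclosed area).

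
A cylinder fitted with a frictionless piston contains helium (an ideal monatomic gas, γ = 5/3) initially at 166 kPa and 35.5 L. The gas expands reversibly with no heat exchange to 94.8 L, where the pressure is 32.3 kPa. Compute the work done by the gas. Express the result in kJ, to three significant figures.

Adiabatic: W = (P₁V₁ − P₂V₂)/(γ − 1) with γ = 5/3.
P₁V₁ = 5893 J, P₂V₂ = 3062 J.
W = (5893 − 3062) / 0.6667 = 4246 J.

W ≈ 4.25 kJ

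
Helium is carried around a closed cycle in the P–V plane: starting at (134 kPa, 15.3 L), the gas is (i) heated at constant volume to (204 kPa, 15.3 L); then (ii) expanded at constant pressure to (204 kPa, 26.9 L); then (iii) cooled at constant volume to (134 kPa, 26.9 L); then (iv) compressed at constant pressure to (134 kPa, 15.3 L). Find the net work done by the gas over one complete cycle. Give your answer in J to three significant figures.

Constant-volume legs do no work.
W(ii) = (204)(26.9 − 15.3) = 2366 J; W(iv) = (134)(15.3 − 26.9) = -1554 J.
W_net = 2366 − 1554 = 812 J (the clockwise enclosed area).

W_net ≈ 812 J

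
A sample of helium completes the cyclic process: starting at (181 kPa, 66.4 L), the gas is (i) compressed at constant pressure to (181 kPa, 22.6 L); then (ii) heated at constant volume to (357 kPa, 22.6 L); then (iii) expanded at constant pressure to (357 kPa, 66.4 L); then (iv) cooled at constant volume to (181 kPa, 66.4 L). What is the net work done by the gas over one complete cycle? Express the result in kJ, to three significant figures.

Constant-volume legs do no work.
W(i) = (181)(22.6 − 66.4) = -7928 J; W(iii) = (357)(66.4 − 22.6) = 15637 J.
W_net = -7928 + 15637 = 7709 J (the clockwise enclosed area).

W_net ≈ 7.71 kJ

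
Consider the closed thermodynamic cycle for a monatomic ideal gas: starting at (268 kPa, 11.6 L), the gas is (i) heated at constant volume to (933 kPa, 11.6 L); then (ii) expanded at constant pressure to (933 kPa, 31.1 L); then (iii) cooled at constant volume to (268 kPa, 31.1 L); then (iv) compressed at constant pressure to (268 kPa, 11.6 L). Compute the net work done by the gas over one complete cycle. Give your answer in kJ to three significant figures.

W_net ≈ 13.0 kJ

Constant-volume legs do no work.
W(ii) = (933)(31.1 − 11.6) = 18194 J; W(iv) = (268)(11.6 − 31.1) = -5226 J.
W_net = 18194 − 5226 = 12968 J (the clockwise enclosed area).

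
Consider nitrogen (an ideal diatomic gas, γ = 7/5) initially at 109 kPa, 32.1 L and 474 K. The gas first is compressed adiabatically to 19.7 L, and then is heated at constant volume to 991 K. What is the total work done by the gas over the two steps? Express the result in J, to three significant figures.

W_total ≈ -1890 J

Step 1 (adiabatic): W = (P₁V₁ − P₂V₂)/(γ−1) = (3499 − 4254)/0.4 = -1887 J.
Step 2 (isochoric): W = 0 (constant volume).
W_total = -1887 + 0 = -1887 J.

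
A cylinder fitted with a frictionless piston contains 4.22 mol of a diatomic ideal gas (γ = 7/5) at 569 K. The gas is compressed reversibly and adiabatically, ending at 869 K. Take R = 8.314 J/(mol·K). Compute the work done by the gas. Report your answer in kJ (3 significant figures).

Adiabatic ⇒ Q = 0, so W_by = −ΔU = nCᵥ(T₁ − T₂).
Cᵥ = 5R/2 = 20.79 J/(mol·K).
W = (4.22)(20.79)(569 − 869) = -26314 J.

W ≈ -26.3 kJ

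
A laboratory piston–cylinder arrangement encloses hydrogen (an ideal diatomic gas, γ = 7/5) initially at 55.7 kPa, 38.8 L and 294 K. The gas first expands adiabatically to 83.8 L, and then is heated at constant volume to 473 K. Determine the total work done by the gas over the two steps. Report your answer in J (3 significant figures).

W_total ≈ 1430 J

Step 1 (adiabatic): W = (P₁V₁ − P₂V₂)/(γ−1) = (2161 − 1588)/0.4 = 1432 J.
Step 2 (isochoric): W = 0 (constant volume).
W_total = 1432 + 0 = 1432 J.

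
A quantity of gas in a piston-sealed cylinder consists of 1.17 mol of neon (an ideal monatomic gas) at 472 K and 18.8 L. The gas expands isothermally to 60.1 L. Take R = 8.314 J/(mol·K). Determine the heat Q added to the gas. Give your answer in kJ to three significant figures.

Isothermal ⇒ ΔU = 0, so Q = W = nRT ln(V₂/V₁).
Q = (1.17)(8.314)(472) ln(60.1/18.8) = 4591 × 1.162 = 5336 J.

Q ≈ 5.34 kJ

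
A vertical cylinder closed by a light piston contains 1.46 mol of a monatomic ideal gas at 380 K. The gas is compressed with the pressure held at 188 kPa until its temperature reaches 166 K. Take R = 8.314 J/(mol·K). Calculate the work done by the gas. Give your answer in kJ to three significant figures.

W ≈ -2.60 kJ

Isobaric: W = P ΔV = nR ΔT.
W = (1.46)(8.314)(166 − 380) = -2598 J.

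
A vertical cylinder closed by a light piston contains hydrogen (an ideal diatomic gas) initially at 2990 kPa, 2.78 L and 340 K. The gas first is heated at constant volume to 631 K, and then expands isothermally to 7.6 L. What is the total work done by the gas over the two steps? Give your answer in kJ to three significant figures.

Step 1 (isochoric): W = 0 (constant volume).
After step 1: P = 5549 kPa (V unchanged).
Step 2 (isothermal): W = P₁V₁ ln(V₂/V₁) = (15426) ln(7.6/2.78) = 15514 J.
W_total = 0 + 15514 = 15514 J.

W_total ≈ 15.5 kJ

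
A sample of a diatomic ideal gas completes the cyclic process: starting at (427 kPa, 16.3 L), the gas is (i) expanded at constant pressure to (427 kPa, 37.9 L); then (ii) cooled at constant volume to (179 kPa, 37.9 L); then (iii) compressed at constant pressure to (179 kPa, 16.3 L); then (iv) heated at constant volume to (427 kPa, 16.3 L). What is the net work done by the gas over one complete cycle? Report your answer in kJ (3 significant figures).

W_net ≈ 5.36 kJ

Constant-volume legs do no work.
W(i) = (427)(37.9 − 16.3) = 9223 J; W(iii) = (179)(16.3 − 37.9) = -3866 J.
W_net = 9223 − 3866 = 5357 J (the clockwise enclosed area).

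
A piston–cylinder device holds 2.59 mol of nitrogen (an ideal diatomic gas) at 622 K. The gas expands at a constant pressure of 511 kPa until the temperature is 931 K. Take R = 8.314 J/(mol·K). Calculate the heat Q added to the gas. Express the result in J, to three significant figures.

Q ≈ 23300 J

Isobaric: W = nRΔT = (2.59)(8.314)(309) = 6654 J.
ΔU = nCᵥΔT with Cᵥ = 5R/2: ΔU = (2.59)(20.79)(309) = 16634 J.
Q = ΔU + W = 16634 + 6654 = 23288 J.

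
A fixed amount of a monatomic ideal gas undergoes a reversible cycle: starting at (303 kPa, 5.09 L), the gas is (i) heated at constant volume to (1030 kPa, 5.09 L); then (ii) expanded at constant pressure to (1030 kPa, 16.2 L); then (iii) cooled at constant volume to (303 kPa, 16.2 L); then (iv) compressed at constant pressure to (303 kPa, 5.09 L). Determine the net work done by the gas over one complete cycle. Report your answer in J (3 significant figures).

Constant-volume legs do no work.
W(ii) = (1030)(16.2 − 5.09) = 11443 J; W(iv) = (303)(5.09 − 16.2) = -3366 J.
W_net = 11443 − 3366 = 8077 J (the clockwise enclosed area).

W_net ≈ 8080 J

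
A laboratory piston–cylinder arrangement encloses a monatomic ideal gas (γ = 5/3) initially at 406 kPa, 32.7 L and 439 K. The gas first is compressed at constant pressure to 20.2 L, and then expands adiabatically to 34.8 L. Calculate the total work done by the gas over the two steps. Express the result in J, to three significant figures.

Step 1 (isobaric): W = PΔV = (406 kPa)(20.2 − 32.7 L) = -5075 J.
After step 1: P = 406 kPa, V = 20.2 L, T = 271.2 K.
Step 2 (adiabatic): W = (P₁V₁ − P₂V₂)/(γ−1) = (8201 − 5707)/0.667 = 3742 J.
W_total = -5075 + 3742 = -1333 J.

W_total ≈ -1330 J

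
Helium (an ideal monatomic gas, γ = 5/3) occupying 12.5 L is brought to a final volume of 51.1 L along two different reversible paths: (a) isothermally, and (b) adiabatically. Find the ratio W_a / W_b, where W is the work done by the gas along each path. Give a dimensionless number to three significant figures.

W_a / W_b ≈ 1.54

Path (a) isothermal: W = P₁V₁ ln(V₂/V₁) → W_a/(P₁V₁) = 1.408.
Path (b) adiabatic: W = P₁V₁(1 − (V₁/V₂)^(γ−1))/(γ−1) → W_b/(P₁V₁) = 0.9133.
W_a / W_b = 1.408 / 0.9133 = 1.542.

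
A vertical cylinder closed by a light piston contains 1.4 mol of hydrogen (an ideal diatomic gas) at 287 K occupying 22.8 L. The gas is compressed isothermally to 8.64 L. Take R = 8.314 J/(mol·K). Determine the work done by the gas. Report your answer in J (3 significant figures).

Isothermal: W = nRT ln(V₂/V₁).
W = (1.4)(8.314)(287) × ln(8.64/22.8)
  = 3341 × -0.9704
W_by_gas = -3242 J.

W ≈ -3240 J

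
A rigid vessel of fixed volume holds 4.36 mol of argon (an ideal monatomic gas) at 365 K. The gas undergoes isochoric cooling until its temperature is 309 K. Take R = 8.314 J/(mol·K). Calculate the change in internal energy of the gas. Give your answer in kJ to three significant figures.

ΔU ≈ -3.04 kJ

Constant volume ⇒ W = 0, so Q = ΔU = nCᵥΔT with Cᵥ = 3R/2 = 12.47 J/(mol·K).
ΔU = (4.36)(12.47)(309 − 365) = -3045 J.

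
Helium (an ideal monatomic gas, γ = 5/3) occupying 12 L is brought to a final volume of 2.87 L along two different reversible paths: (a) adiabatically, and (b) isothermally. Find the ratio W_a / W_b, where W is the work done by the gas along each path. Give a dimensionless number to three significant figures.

W_a / W_b ≈ 1.67

Path (a) adiabatic: W = P₁V₁(1 − (V₁/V₂)^(γ−1))/(γ−1) → W_a/(P₁V₁) = -2.393.
Path (b) isothermal: W = P₁V₁ ln(V₂/V₁) → W_b/(P₁V₁) = -1.431.
W_a / W_b = -2.393 / -1.431 = 1.673.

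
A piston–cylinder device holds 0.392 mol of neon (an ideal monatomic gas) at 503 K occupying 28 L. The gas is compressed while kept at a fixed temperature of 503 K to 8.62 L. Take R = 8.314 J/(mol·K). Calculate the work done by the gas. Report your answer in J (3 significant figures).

W ≈ -1930 J

Isothermal: W = nRT ln(V₂/V₁).
W = (0.392)(8.314)(503) × ln(8.62/28)
  = 1639 × -1.178
W_by_gas = -1931 J.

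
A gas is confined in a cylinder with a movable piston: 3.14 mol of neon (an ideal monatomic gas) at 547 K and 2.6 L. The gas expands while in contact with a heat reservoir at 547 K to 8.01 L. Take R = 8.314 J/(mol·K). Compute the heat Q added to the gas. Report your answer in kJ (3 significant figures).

Isothermal ⇒ ΔU = 0, so Q = W = nRT ln(V₂/V₁).
Q = (3.14)(8.314)(547) ln(8.01/2.6) = 14280 × 1.125 = 16068 J.

Q ≈ 16.1 kJ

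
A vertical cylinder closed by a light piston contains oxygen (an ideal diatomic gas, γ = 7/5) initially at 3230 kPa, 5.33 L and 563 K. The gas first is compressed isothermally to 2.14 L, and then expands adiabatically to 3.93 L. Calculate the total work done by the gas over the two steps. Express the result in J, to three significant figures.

Step 1 (isothermal): W = P₁V₁ ln(V₂/V₁) = (17216) ln(2.14/5.33) = -15710 J.
After step 1: P = 8045 kPa, V = 2.14 L, T = 563 K.
Step 2 (adiabatic): W = (P₁V₁ − P₂V₂)/(γ−1) = (17216 − 13500)/0.4 = 9289 J.
W_total = -15710 + 9289 = -6421 J.

W_total ≈ -6420 J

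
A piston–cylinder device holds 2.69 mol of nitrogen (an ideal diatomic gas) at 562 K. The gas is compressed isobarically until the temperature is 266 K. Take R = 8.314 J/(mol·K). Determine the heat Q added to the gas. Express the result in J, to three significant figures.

Q ≈ -23200 J

Isobaric: W = nRΔT = (2.69)(8.314)(-296) = -6620 J.
ΔU = nCᵥΔT with Cᵥ = 5R/2: ΔU = (2.69)(20.79)(-296) = -16550 J.
Q = ΔU + W = -16550 − 6620 = -23170 J.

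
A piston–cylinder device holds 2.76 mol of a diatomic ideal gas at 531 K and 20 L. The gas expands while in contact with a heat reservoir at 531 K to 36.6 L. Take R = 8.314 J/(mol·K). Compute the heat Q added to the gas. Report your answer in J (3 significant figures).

Q ≈ 7360 J

Isothermal ⇒ ΔU = 0, so Q = W = nRT ln(V₂/V₁).
Q = (2.76)(8.314)(531) ln(36.6/20) = 12185 × 0.6043 = 7363 J.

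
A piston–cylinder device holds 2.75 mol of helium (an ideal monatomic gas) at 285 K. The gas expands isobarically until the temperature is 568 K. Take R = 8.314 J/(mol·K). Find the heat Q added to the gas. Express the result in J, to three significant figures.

Isobaric: W = nRΔT = (2.75)(8.314)(283) = 6470 J.
ΔU = nCᵥΔT with Cᵥ = 3R/2: ΔU = (2.75)(12.47)(283) = 9706 J.
Q = ΔU + W = 9706 + 6470 = 16176 J.

Q ≈ 16200 J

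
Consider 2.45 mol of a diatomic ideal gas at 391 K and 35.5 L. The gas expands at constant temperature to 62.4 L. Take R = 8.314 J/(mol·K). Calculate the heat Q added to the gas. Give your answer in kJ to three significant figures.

Q ≈ 4.49 kJ

Isothermal ⇒ ΔU = 0, so Q = W = nRT ln(V₂/V₁).
Q = (2.45)(8.314)(391) ln(62.4/35.5) = 7964 × 0.564 = 4492 J.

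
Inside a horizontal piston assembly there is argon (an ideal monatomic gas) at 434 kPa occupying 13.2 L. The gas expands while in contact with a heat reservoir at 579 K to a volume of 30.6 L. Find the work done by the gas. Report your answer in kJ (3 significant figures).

W ≈ 4.82 kJ

Isothermal: W = nRT ln(V₂/V₁) = P₁V₁ ln(V₂/V₁).
P₁V₁ = (434 kPa)(13.2 L) = 5729 J.
W = 5729 × ln(30.6/13.2) = 5729 × 0.8408
W_by_gas = 4817 J.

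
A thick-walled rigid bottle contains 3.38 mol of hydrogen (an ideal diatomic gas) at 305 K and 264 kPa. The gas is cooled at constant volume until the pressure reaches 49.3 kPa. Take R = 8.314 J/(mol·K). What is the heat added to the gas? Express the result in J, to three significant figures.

Q ≈ -17400 J

Constant volume ⇒ W = 0, so Q = ΔU = nCᵥΔT with Cᵥ = 5R/2 = 20.79 J/(mol·K).
At constant V, T₂/T₁ = P₂/P₁ ⇒ ΔT = T₁(P₂/P₁ − 1) = 305·(49.3/264 − 1) = -248 K.
ΔU = (3.38)(20.79)(-248) = -17426 J.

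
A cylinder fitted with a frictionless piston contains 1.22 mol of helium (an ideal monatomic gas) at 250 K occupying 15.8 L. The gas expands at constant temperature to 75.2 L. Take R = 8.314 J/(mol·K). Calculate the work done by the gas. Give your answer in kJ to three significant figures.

Isothermal: W = nRT ln(V₂/V₁).
W = (1.22)(8.314)(250) × ln(75.2/15.8)
  = 2536 × 1.56
W_by_gas = 3956 J.

W ≈ 3.96 kJ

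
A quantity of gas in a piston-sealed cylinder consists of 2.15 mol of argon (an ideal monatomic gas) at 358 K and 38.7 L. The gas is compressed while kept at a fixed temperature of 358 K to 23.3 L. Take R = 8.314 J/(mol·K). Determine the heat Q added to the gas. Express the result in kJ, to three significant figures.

Q ≈ -3.25 kJ

Isothermal ⇒ ΔU = 0, so Q = W = nRT ln(V₂/V₁).
Q = (2.15)(8.314)(358) ln(23.3/38.7) = 6399 × -0.5074 = -3247 J.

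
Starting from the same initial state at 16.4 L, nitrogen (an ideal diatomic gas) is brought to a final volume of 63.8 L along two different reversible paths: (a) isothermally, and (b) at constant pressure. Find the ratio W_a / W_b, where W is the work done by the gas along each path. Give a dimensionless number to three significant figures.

Path (a) isothermal: W = P₁V₁ ln(V₂/V₁) → W_a/(P₁V₁) = 1.358.
Path (b) isobaric: W = P₁(V₂ − V₁) → W_b/(P₁V₁) = 2.89.
W_a / W_b = 1.358 / 2.89 = 0.47.

W_a / W_b ≈ 0.470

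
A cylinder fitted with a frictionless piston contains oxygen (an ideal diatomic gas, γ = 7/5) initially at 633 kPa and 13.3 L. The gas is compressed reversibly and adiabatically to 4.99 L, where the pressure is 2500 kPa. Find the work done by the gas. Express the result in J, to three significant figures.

W ≈ -10100 J

Adiabatic: W = (P₁V₁ − P₂V₂)/(γ − 1) with γ = 7/5.
P₁V₁ = 8419 J, P₂V₂ = 12475 J.
W = (8419 − 12475) / 0.4 = -10140 J.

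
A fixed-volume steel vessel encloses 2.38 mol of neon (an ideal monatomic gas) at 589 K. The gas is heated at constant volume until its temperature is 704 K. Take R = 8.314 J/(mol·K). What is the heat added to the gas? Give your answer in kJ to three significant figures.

Q ≈ 3.41 kJ

Constant volume ⇒ W = 0, so Q = ΔU = nCᵥΔT with Cᵥ = 3R/2 = 12.47 J/(mol·K).
ΔU = (2.38)(12.47)(704 − 589) = 3413 J.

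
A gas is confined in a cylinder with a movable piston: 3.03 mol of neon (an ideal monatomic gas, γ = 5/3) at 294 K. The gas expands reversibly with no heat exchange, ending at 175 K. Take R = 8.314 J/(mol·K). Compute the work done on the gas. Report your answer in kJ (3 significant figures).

Adiabatic ⇒ Q = 0, so W_by = −ΔU = nCᵥ(T₁ − T₂).
Cᵥ = 3R/2 = 12.47 J/(mol·K).
W = (3.03)(12.47)(294 − 175) = 4497 J.
Work on gas = −W_by = -4497 J.

W ≈ -4.50 kJ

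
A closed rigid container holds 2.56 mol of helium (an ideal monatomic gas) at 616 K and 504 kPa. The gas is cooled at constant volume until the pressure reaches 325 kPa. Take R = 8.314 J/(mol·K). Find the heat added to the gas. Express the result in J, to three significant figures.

Q ≈ -6980 J

Constant volume ⇒ W = 0, so Q = ΔU = nCᵥΔT with Cᵥ = 3R/2 = 12.47 J/(mol·K).
At constant V, T₂/T₁ = P₂/P₁ ⇒ ΔT = T₁(P₂/P₁ − 1) = 616·(325/504 − 1) = -218.8 K.
ΔU = (2.56)(12.47)(-218.8) = -6985 J.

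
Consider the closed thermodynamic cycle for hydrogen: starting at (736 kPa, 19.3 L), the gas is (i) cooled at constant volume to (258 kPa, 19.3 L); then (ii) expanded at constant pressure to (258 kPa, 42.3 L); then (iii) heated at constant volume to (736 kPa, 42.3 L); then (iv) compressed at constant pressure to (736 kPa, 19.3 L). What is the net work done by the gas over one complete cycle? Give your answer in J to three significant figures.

W_net ≈ -11000 J

Constant-volume legs do no work.
W(ii) = (258)(42.3 − 19.3) = 5934 J; W(iv) = (736)(19.3 − 42.3) = -16928 J.
W_net = 5934 − 16928 = -10994 J (the counter-clockwise enclosed area).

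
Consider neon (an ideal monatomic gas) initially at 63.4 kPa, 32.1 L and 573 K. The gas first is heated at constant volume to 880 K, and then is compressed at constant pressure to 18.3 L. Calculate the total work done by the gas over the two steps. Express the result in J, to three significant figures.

Step 1 (isochoric): W = 0 (constant volume).
After step 1: P = 97.37 kPa (V unchanged).
Step 2 (isobaric): W = PΔV = (97.37 kPa)(18.3 − 32.1 L) = -1344 J.
W_total = 0 − 1344 = -1344 J.

W_total ≈ -1340 J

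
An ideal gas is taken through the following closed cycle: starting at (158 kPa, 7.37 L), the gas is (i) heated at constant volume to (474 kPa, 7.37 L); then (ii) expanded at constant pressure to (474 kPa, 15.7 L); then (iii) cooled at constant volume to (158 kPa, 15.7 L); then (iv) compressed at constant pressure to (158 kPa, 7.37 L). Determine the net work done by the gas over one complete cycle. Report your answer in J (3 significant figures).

Constant-volume legs do no work.
W(ii) = (474)(15.7 − 7.37) = 3948 J; W(iv) = (158)(7.37 − 15.7) = -1316 J.
W_net = 3948 − 1316 = 2632 J (the clockwise enclosed area).

W_net ≈ 2630 J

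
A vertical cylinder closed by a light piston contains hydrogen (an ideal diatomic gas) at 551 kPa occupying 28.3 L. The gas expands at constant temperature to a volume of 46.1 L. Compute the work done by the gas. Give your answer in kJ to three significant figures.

Isothermal: W = nRT ln(V₂/V₁) = P₁V₁ ln(V₂/V₁).
P₁V₁ = (551 kPa)(28.3 L) = 15593 J.
W = 15593 × ln(46.1/28.3) = 15593 × 0.488
W_by_gas = 7609 J.

W ≈ 7.61 kJ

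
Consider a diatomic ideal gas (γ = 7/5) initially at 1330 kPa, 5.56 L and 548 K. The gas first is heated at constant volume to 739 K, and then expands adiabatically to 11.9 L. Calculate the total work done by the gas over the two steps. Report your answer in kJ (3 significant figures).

W_total ≈ 6.54 kJ

Step 1 (isochoric): W = 0 (constant volume).
After step 1: P = 1794 kPa (V unchanged).
Step 2 (adiabatic): W = (P₁V₁ − P₂V₂)/(γ−1) = (9972 − 7355)/0.4 = 6542 J.
W_total = 0 + 6542 = 6542 J.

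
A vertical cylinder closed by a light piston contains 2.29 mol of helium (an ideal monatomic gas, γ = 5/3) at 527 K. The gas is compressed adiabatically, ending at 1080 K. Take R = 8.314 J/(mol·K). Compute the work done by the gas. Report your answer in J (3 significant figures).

W ≈ -15800 J

Adiabatic ⇒ Q = 0, so W_by = −ΔU = nCᵥ(T₁ − T₂).
Cᵥ = 3R/2 = 12.47 J/(mol·K).
W = (2.29)(12.47)(527 − 1080) = -15793 J.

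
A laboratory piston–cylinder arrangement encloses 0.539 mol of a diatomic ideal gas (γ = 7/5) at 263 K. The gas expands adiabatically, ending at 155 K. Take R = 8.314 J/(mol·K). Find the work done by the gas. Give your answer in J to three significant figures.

Adiabatic ⇒ Q = 0, so W_by = −ΔU = nCᵥ(T₁ − T₂).
Cᵥ = 5R/2 = 20.79 J/(mol·K).
W = (0.539)(20.79)(263 − 155) = 1210 J.

W ≈ 1210 J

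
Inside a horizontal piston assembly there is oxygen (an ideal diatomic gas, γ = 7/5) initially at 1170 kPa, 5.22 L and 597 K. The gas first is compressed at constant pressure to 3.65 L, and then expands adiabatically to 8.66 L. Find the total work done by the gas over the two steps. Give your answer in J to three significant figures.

Step 1 (isobaric): W = PΔV = (1170 kPa)(3.65 − 5.22 L) = -1837 J.
After step 1: P = 1170 kPa, V = 3.65 L, T = 417.4 K.
Step 2 (adiabatic): W = (P₁V₁ − P₂V₂)/(γ−1) = (4270 − 3023)/0.4 = 3120 J.
W_total = -1837 + 3120 = 1283 J.

W_total ≈ 1280 J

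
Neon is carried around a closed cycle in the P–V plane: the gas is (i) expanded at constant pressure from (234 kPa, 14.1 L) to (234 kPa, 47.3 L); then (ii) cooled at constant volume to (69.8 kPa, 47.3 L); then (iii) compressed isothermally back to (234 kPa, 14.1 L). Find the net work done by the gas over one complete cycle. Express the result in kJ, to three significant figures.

Leg (i): W = PΔV = (234)(47.3 − 14.1) = 7769 J.
Leg (ii): W = 0.
Leg (iii): W = PᵢVᵢ ln(V_f/Vᵢ) = (3302) ln(14.1/47.3) = -3996 J.
W_net = 7769 − 3996 = 3773 J.

W_net ≈ 3.77 kJ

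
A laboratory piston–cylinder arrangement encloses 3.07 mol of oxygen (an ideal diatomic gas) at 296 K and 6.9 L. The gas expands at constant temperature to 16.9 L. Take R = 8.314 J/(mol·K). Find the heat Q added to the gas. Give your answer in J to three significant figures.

Q ≈ 6770 J

Isothermal ⇒ ΔU = 0, so Q = W = nRT ln(V₂/V₁).
Q = (3.07)(8.314)(296) ln(16.9/6.9) = 7555 × 0.8958 = 6768 J.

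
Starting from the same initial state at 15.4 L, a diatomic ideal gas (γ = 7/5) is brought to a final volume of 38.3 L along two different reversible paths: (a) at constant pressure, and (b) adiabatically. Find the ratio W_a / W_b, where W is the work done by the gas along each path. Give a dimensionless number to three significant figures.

Path (a) isobaric: W = P₁(V₂ − V₁) → W_a/(P₁V₁) = 1.487.
Path (b) adiabatic: W = P₁V₁(1 − (V₁/V₂)^(γ−1))/(γ−1) → W_b/(P₁V₁) = 0.7635.
W_a / W_b = 1.487 / 0.7635 = 1.948.

W_a / W_b ≈ 1.95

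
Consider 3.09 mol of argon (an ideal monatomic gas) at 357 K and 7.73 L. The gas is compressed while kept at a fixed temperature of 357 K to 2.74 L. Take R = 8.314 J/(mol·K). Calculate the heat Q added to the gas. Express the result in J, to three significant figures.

Isothermal ⇒ ΔU = 0, so Q = W = nRT ln(V₂/V₁).
Q = (3.09)(8.314)(357) ln(2.74/7.73) = 9171 × -1.037 = -9512 J.

Q ≈ -9510 J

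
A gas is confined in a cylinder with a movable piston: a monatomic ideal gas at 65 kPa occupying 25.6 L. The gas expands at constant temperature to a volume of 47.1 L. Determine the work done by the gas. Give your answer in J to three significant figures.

W ≈ 1010 J

Isothermal: W = nRT ln(V₂/V₁) = P₁V₁ ln(V₂/V₁).
P₁V₁ = (65 kPa)(25.6 L) = 1664 J.
W = 1664 × ln(47.1/25.6) = 1664 × 0.6097
W_by_gas = 1015 J.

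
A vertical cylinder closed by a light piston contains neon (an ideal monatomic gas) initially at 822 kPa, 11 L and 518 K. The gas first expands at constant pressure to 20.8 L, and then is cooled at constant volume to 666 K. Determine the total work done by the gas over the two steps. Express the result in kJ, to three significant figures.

Step 1 (isobaric): W = PΔV = (822 kPa)(20.8 − 11 L) = 8056 J.
Step 2 (isochoric): W = 0 (constant volume).
W_total = 8056 + 0 = 8056 J.

W_total ≈ 8.06 kJ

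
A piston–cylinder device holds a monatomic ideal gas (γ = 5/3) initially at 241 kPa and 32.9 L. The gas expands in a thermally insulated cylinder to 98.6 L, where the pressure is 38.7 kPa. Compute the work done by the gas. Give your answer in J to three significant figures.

W ≈ 6170 J

Adiabatic: W = (P₁V₁ − P₂V₂)/(γ − 1) with γ = 5/3.
P₁V₁ = 7929 J, P₂V₂ = 3816 J.
W = (7929 − 3816) / 0.6667 = 6170 J.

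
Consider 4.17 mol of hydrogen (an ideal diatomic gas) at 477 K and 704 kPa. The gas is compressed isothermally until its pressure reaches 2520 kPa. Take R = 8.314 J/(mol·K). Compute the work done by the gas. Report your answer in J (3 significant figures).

W ≈ -21100 J

Isothermal process: W = nRT ln(V₂/V₁) = nRT ln(P₁/P₂).
W = (4.17)(8.314)(477) × ln(704/2520)
  = 16537 × ln(0.2794) = 16537 × -1.275
W_by_gas = -21089 J.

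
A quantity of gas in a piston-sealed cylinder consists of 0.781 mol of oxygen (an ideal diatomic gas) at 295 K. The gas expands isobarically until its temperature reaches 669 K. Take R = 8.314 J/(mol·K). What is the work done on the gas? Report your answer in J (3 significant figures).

W ≈ -2430 J

Isobaric: W = P ΔV = nR ΔT.
W = (0.781)(8.314)(669 − 295) = 2428 J.
Work on gas = −W_by = -2428 J.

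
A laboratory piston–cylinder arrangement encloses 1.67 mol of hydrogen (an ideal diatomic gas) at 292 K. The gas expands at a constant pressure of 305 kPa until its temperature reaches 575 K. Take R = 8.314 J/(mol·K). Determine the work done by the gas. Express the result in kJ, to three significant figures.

W ≈ 3.93 kJ

Isobaric: W = P ΔV = nR ΔT.
W = (1.67)(8.314)(575 − 292) = 3929 J.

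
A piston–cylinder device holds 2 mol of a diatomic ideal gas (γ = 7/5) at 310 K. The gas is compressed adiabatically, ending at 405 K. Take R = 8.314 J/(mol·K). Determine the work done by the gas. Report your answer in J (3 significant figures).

Adiabatic ⇒ Q = 0, so W_by = −ΔU = nCᵥ(T₁ − T₂).
Cᵥ = 5R/2 = 20.79 J/(mol·K).
W = (2)(20.79)(310 − 405) = -3949 J.

W ≈ -3950 J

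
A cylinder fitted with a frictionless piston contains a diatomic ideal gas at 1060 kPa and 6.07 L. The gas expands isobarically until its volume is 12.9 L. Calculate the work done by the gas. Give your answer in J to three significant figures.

Isobaric: W = P ΔV.
W = (1060 kPa)(12.9 − 6.07 L) = (1060)(6.83) = 7240 J.

W ≈ 7240 J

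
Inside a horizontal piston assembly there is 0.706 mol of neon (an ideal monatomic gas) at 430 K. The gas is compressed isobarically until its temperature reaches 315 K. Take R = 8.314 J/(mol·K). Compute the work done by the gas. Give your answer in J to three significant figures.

Isobaric: W = P ΔV = nR ΔT.
W = (0.706)(8.314)(315 − 430) = -675 J.

W ≈ -675 J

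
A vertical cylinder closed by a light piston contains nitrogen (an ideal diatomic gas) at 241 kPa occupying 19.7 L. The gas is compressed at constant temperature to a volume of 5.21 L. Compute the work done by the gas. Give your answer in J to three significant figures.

Isothermal: W = nRT ln(V₂/V₁) = P₁V₁ ln(V₂/V₁).
P₁V₁ = (241 kPa)(19.7 L) = 4748 J.
W = 4748 × ln(5.21/19.7) = 4748 × -1.33
W_by_gas = -6315 J.

W ≈ -6310 J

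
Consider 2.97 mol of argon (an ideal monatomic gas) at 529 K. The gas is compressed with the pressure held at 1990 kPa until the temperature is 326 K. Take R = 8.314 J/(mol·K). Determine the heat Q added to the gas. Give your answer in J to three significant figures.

Q ≈ -12500 J

Isobaric: W = nRΔT = (2.97)(8.314)(-203) = -5013 J.
ΔU = nCᵥΔT with Cᵥ = 3R/2: ΔU = (2.97)(12.47)(-203) = -7519 J.
Q = ΔU + W = -7519 − 5013 = -12531 J.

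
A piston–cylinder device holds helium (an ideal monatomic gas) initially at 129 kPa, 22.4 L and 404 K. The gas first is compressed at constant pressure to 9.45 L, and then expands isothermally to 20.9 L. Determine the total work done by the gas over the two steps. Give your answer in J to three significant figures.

W_total ≈ -703 J

Step 1 (isobaric): W = PΔV = (129 kPa)(9.45 − 22.4 L) = -1671 J.
After step 1: P = 129 kPa, V = 9.45 L, T = 170.4 K.
Step 2 (isothermal): W = P₁V₁ ln(V₂/V₁) = (1219) ln(20.9/9.45) = 967.6 J.
W_total = -1671 + 967.6 = -702.9 J.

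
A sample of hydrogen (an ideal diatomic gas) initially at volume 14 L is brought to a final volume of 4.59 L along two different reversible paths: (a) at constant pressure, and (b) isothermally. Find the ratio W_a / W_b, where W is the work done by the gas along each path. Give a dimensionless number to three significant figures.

W_a / W_b ≈ 0.603

Path (a) isobaric: W = P₁(V₂ − V₁) → W_a/(P₁V₁) = -0.6721.
Path (b) isothermal: W = P₁V₁ ln(V₂/V₁) → W_b/(P₁V₁) = -1.115.
W_a / W_b = -0.6721 / -1.115 = 0.6027.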